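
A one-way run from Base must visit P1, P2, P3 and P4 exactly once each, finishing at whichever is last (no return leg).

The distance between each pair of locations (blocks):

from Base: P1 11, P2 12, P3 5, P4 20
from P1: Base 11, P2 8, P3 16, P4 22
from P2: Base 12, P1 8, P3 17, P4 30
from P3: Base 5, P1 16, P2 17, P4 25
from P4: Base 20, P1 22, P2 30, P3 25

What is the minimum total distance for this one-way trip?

There are 4! = 24 possible orderings.
Base → P1 → P2 → P3 → P4: 11+8+17+25 = 61
Base → P1 → P2 → P4 → P3: 11+8+30+25 = 74
Base → P1 → P3 → P2 → P4: 11+16+17+30 = 74
Base → P1 → P3 → P4 → P2: 11+16+25+30 = 82
Base → P1 → P4 → P2 → P3: 11+22+30+17 = 80
Base → P1 → P4 → P3 → P2: 11+22+25+17 = 75
Base → P2 → P1 → P3 → P4: 12+8+16+25 = 61
Base → P2 → P1 → P4 → P3: 12+8+22+25 = 67
Base → P2 → P3 → P1 → P4: 12+17+16+22 = 67
Base → P2 → P3 → P4 → P1: 12+17+25+22 = 76
Base → P2 → P4 → P1 → P3: 12+30+22+16 = 80
Base → P2 → P4 → P3 → P1: 12+30+25+16 = 83
Base → P3 → P1 → P2 → P4: 5+16+8+30 = 59
Base → P3 → P1 → P4 → P2: 5+16+22+30 = 73
… (10 more)
Base → P3 → P2 → P1 → P4: 5+17+8+22 = 52  ← best
The minimum is 52.
One shortest path: Base → P3 → P2 → P1 → P4.

Shortest open route: 52 blocks.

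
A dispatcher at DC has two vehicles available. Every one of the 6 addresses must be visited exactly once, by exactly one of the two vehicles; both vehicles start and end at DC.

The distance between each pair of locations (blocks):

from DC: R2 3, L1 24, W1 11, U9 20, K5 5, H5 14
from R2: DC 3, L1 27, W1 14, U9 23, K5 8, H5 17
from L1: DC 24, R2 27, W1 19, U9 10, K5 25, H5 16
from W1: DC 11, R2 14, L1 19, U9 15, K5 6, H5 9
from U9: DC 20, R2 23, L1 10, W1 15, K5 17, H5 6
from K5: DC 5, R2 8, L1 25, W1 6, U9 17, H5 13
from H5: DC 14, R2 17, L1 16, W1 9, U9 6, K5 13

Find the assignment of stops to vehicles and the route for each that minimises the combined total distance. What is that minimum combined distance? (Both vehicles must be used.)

Try each way of splitting the stops between the two vehicles (each non-empty) and, for each split, find the best tour for each vehicle:
  {R2} + {L1, W1, U9, K5, H5}: 6 + 60 = 66
  {L1} + {R2, W1, U9, K5, H5}: 48 + 52 = 100
  {R2, L1} + {W1, U9, K5, H5}: 54 + 46 = 100
  {W1} + {R2, L1, U9, K5, H5}: 22 + 64 = 86
  {R2, W1} + {L1, U9, K5, H5}: 28 + 58 = 86
  {L1, W1} + {R2, U9, K5, H5}: 54 + 48 = 102
  … (31 splits in total)
Best: vehicle 1 DC → R2 → DC = 6; vehicle 2 DC → L1 → U9 → H5 → W1 → K5 → DC = 60; combined 66.

Minimum combined distance: 66 blocks.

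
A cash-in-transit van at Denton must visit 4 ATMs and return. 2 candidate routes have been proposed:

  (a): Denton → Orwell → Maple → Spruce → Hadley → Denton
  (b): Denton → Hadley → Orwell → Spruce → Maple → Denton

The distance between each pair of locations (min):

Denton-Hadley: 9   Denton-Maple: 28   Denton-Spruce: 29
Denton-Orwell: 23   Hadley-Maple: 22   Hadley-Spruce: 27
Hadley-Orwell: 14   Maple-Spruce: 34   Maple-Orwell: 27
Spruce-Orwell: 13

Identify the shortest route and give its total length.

(a): 23 + 27 + 34 + 27 + 9 = 120
(b): 9 + 14 + 13 + 34 + 28 = 98

98 min — (b) is the shortest.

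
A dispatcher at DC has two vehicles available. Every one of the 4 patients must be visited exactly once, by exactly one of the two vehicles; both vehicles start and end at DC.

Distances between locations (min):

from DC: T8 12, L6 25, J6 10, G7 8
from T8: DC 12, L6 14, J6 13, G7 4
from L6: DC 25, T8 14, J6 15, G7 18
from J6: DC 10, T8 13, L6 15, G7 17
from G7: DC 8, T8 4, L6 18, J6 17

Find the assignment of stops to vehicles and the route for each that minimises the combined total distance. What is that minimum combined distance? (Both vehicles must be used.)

There are 2^3 − 1 = 7 ways to divide the 4 stops into two non-empty groups. For each, the best each vehicle can do is its own shortest tour through its group:
  {T8} + {L6, J6, G7}: 24 + 51 = 75
  {L6} + {T8, J6, G7}: 50 + 35 = 85
  {T8, L6} + {J6, G7}: 51 + 35 = 86
  {J6} + {T8, L6, G7}: 20 + 51 = 71
  {T8, J6} + {L6, G7}: 35 + 51 = 86
  {L6, J6} + {T8, G7}: 50 + 24 = 74
  … (7 splits in total)
  {T8, L6, J6} + {G7}: 51 + 16 = 67  ← best
Best: vehicle 1 DC → T8 → L6 → J6 → DC = 51; vehicle 2 DC → G7 → DC = 16; combined 67.

67 min — the smallest possible combined total.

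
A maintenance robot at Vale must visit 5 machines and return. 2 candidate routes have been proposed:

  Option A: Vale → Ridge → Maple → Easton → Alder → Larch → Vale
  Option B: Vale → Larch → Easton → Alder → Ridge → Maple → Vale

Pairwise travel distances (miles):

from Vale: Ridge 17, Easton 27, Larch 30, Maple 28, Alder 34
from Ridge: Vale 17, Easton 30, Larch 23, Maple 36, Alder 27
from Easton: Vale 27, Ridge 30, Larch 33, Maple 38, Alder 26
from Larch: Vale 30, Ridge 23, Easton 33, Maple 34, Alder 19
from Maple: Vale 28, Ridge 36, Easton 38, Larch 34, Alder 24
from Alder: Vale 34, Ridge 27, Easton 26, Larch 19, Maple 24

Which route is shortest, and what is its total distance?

Shortest is Option A, total 166 miles.

Option A: 17 + 36 + 38 + 26 + 19 + 30 = 166
Option B: 30 + 33 + 26 + 27 + 36 + 28 = 180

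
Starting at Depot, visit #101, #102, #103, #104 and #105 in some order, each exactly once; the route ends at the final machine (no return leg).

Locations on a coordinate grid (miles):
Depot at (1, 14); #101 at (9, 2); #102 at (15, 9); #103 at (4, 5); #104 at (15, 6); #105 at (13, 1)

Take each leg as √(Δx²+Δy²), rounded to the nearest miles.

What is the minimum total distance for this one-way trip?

There are 5! = 120 possible orderings.
Depot → #101 → #102 → #103 → #104 → #105: 14+9+12+11+5 = 51
Depot → #101 → #102 → #103 → #105 → #104: 14+9+12+10+5 = 50
Depot → #101 → #102 → #104 → #103 → #105: 14+9+3+11+10 = 47
Depot → #101 → #102 → #104 → #105 → #103: 14+9+3+5+10 = 41
Depot → #101 → #102 → #105 → #103 → #104: 14+9+8+10+11 = 52
Depot → #101 → #102 → #105 → #104 → #103: 14+9+8+5+11 = 47
Depot → #101 → #103 → #102 → #104 → #105: 14+6+12+3+5 = 40
Depot → #101 → #103 → #102 → #105 → #104: 14+6+12+8+5 = 45
Depot → #101 → #103 → #104 → #102 → #105: 14+6+11+3+8 = 42
Depot → #101 → #103 → #104 → #105 → #102: 14+6+11+5+8 = 44
Depot → #101 → #103 → #105 → #102 → #104: 14+6+10+8+3 = 41
Depot → #101 → #103 → #105 → #104 → #102: 14+6+10+5+3 = 38
Depot → #101 → #104 → #102 → #103 → #105: 14+7+3+12+10 = 46
Depot → #101 → #104 → #102 → #105 → #103: 14+7+3+8+10 = 42
… (106 more)
Depot → #103 → #101 → #105 → #104 → #102: 9+6+4+5+3 = 27  ← best
The minimum is 27.
One shortest path: Depot → #103 → #101 → #105 → #104 → #102.

27 miles — the minimum one-way total.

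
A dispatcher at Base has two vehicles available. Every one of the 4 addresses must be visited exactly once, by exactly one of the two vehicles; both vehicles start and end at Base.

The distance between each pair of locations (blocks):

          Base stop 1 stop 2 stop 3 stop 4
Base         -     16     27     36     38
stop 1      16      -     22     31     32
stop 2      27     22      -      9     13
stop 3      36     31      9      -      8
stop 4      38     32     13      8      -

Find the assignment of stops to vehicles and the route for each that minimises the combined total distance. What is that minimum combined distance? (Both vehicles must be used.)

Check every non-empty split of the stops between the two vehicles; for each half take its own optimal tour:
  {stop 1} + {stop 2, stop 3, stop 4}: 32 + 82 = 114
  {stop 2} + {stop 1, stop 3, stop 4}: 54 + 92 = 146
  {stop 1, stop 2} + {stop 3, stop 4}: 65 + 82 = 147
  {stop 3} + {stop 1, stop 2, stop 4}: 72 + 88 = 160
  {stop 1, stop 3} + {stop 2, stop 4}: 83 + 78 = 161
  {stop 2, stop 3} + {stop 1, stop 4}: 72 + 86 = 158
  … (7 splits in total)
Best: vehicle 1 Base → stop 1 → Base = 32; vehicle 2 Base → stop 2 → stop 3 → stop 4 → Base = 82; combined 114.

Minimum combined distance: 114 blocks.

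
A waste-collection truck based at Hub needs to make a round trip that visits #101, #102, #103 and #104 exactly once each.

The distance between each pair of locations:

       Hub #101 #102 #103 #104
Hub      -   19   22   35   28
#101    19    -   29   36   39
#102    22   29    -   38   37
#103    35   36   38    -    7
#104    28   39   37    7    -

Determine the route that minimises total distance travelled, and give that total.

With 4 stops there are 4!/2 = 12 distinct round trips (a route and its reverse cost the same).
Hub - #101 - #102 - #103 - #104 - Hub: 19+29+38+7+28 = 121
Hub - #101 - #102 - #104 - #103 - Hub: 19+29+37+7+35 = 127
Hub - #101 - #103 - #102 - #104 - Hub: 19+36+38+37+28 = 158
Hub - #101 - #103 - #104 - #102 - Hub: 19+36+7+37+22 = 121
Hub - #101 - #104 - #102 - #103 - Hub: 19+39+37+38+35 = 168
Hub - #101 - #104 - #103 - #102 - Hub: 19+39+7+38+22 = 125
Hub - #102 - #101 - #103 - #104 - Hub: 22+29+36+7+28 = 122
Hub - #102 - #101 - #104 - #103 - Hub: 22+29+39+7+35 = 132
Hub - #102 - #103 - #101 - #104 - Hub: 22+38+36+39+28 = 163
Hub - #102 - #104 - #101 - #103 - Hub: 22+37+39+36+35 = 169
Hub - #103 - #101 - #102 - #104 - Hub: 35+36+29+37+28 = 165
Hub - #103 - #102 - #101 - #104 - Hub: 35+38+29+39+28 = 169
The minimum is 121.
One optimal route: Hub → #101 → #102 → #103 → #104 → Hub (or its reverse).

Shortest round trip = 121.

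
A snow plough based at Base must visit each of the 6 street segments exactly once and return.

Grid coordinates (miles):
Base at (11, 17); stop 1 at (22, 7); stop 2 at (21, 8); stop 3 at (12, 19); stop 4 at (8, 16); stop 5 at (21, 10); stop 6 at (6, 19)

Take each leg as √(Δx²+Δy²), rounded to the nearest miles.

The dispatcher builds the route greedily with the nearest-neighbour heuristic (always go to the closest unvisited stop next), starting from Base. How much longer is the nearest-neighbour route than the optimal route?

Base: stop 3=2, stop 4=3, stop 6=5, stop 5=12, stop 2=13, stop 1=15 ⇒ stop 3
stop 3: stop 4=5, stop 6=6, stop 5=13, stop 2=14, stop 1=16 ⇒ stop 4
stop 4: stop 6=4, stop 5=14, stop 2=15, stop 1=17 ⇒ stop 6
stop 6: stop 5=17, stop 2=19, stop 1=20 ⇒ stop 5
stop 5: stop 2=2, stop 1=3 ⇒ stop 2
stop 2: stop 1=1 ⇒ stop 1
NN route Base → stop 3 → stop 4 → stop 6 → stop 5 → stop 2 → stop 1 → Base costs 46.
Optimal: Base → stop 2 → stop 1 → stop 5 → stop 3 → stop 6 → stop 4 → Base costs 43 (by enumerating all 360 distinct tours).
Excess = 46 − 43 = 3.

The nearest-neighbour route is 3 miles longer than optimal.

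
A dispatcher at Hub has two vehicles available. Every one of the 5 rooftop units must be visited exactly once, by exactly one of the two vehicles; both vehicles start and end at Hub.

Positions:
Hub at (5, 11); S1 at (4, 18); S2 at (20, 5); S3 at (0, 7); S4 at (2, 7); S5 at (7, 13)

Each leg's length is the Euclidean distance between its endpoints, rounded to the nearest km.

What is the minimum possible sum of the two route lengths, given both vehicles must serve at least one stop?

Check every non-empty split of the stops between the two vehicles; for each half take its own optimal tour:
  {S1} + {S2, S3, S4, S5}: 14 + 44 = 58
  {S2} + {S1, S3, S4, S5}: 32 + 28 = 60
  {S1, S2} + {S3, S4, S5}: 44 + 19 = 63
  {S3} + {S1, S2, S4, S5}: 12 + 51 = 63
  {S1, S3} + {S2, S4, S5}: 25 + 41 = 66
  {S2, S3} + {S1, S4, S5}: 42 + 25 = 67
  … (15 splits in total)
  {S3, S4} + {S1, S2, S5}: 13 + 44 = 57  ← best
Best: vehicle 1 Hub → S3 → S4 → Hub = 13; vehicle 2 Hub → S1 → S5 → S2 → Hub = 44; combined 57.

57 km — the smallest possible combined total.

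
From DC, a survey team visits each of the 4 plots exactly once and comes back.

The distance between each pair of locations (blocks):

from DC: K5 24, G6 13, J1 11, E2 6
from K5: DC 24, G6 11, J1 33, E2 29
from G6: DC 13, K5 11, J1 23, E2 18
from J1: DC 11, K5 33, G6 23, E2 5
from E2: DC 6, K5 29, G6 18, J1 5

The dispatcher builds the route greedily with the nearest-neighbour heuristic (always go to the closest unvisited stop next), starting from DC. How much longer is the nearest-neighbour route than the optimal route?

The nearest-neighbour route is 1 blocks longer than optimal.

DC: E2=6, J1=11, G6=13, K5=24 ⇒ E2
E2: J1=5, G6=18, K5=29 ⇒ J1
J1: G6=23, K5=33 ⇒ G6
G6: K5=11 ⇒ K5
NN route DC → E2 → J1 → G6 → K5 → DC costs 69.
Optimal: DC → G6 → K5 → J1 → E2 → DC costs 68 (by enumerating all 12 distinct tours).
Excess = 69 − 68 = 1.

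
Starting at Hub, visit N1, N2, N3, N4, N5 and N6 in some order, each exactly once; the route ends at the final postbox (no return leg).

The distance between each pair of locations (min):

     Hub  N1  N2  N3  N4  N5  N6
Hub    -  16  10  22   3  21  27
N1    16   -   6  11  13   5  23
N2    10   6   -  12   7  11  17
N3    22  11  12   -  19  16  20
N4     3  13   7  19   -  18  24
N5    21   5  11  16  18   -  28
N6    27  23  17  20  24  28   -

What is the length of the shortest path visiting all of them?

Shortest open route: 57 min.

There are 6! = 720 possible orderings.
Hub→N1→N2→N3→N4→N5→N6: 16+6+12+19+18+28 = 99
Hub→N1→N2→N3→N4→N6→N5: 16+6+12+19+24+28 = 105
Hub→N1→N2→N3→N5→N4→N6: 16+6+12+16+18+24 = 92
Hub→N1→N2→N3→N5→N6→N4: 16+6+12+16+28+24 = 102
Hub→N1→N2→N3→N6→N4→N5: 16+6+12+20+24+18 = 96
Hub→N1→N2→N3→N6→N5→N4: 16+6+12+20+28+18 = 100
Hub→N1→N2→N4→N3→N5→N6: 16+6+7+19+16+28 = 92
Hub→N1→N2→N4→N3→N6→N5: 16+6+7+19+20+28 = 96
… (712 more)
Hub→N4→N2→N1→N5→N3→N6: 3+7+6+5+16+20 = 57  ← best
The minimum is 57.
One shortest path: Hub → N4 → N2 → N1 → N5 → N3 → N6.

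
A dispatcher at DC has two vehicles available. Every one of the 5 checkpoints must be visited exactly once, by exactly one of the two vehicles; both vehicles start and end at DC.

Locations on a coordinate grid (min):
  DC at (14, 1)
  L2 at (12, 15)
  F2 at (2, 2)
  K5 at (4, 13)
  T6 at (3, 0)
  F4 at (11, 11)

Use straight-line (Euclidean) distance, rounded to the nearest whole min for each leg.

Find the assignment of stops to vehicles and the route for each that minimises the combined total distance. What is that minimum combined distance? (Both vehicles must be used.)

There are 2^4 − 1 = 15 ways to divide the 5 stops into two non-empty groups. For each, the best each vehicle can do is its own shortest tour through its group:
  {L2} + {F2, K5, T6, F4}: 28 + 41 = 69
  {F2} + {L2, K5, T6, F4}: 24 + 46 = 70
  {L2, F2} + {K5, T6, F4}: 42 + 41 = 83
  {K5} + {L2, F2, T6, F4}: 32 + 43 = 75
  {L2, K5} + {F2, T6, F4}: 38 + 36 = 74
  {F2, K5} + {L2, T6, F4}: 39 + 42 = 81
  … (15 splits in total)
  {F2, T6} + {L2, K5, F4}: 25 + 38 = 63  ← best
Best: vehicle 1 DC → F2 → T6 → DC = 25; vehicle 2 DC → K5 → L2 → F4 → DC = 38; combined 63.

Minimum combined distance: 63 min.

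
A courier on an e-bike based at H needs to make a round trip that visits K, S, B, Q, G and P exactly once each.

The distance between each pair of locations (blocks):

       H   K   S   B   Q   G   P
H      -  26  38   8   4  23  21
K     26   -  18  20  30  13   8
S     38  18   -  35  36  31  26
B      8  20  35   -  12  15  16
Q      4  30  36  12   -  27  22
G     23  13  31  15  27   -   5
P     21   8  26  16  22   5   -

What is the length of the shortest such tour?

Shortest round trip = 94 blocks.

There are 360 distinct closed tours to check (reversals are equivalent).
H-K-S-B-Q-G-P-H: 26+18+35+12+27+5+21 = 144
H-K-S-B-Q-P-G-H: 26+18+35+12+22+5+23 = 141
H-K-S-B-G-Q-P-H: 26+18+35+15+27+22+21 = 164
H-K-S-B-G-P-Q-H: 26+18+35+15+5+22+4 = 125
H-K-S-B-P-Q-G-H: 26+18+35+16+22+27+23 = 167
H-K-S-B-P-G-Q-H: 26+18+35+16+5+27+4 = 131
H-K-S-Q-B-G-P-H: 26+18+36+12+15+5+21 = 133
H-K-S-Q-B-P-G-H: 26+18+36+12+16+5+23 = 136
… (352 more)
H-B-G-P-K-S-Q-H: 8+15+5+8+18+36+4 = 94  ← best
The minimum is 94.
One optimal route: H → B → G → P → K → S → Q → H (or its reverse).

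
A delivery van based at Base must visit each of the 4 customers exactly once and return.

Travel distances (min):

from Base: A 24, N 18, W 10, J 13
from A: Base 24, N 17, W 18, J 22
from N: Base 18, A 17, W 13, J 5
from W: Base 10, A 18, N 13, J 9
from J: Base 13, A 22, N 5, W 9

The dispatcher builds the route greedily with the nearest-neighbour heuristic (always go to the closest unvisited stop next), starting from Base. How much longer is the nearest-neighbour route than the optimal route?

Base: W=10, J=13, N=18, A=24 ⇒ W
W: J=9, N=13, A=18 ⇒ J
J: N=5, A=22 ⇒ N
N: A=17 ⇒ A
NN route Base → W → J → N → A → Base costs 65.
Optimal: Base → W → A → N → J → Base costs 63 (by enumerating all 12 distinct tours).
Excess = 65 − 63 = 2.

The nearest-neighbour route is 2 min longer than optimal.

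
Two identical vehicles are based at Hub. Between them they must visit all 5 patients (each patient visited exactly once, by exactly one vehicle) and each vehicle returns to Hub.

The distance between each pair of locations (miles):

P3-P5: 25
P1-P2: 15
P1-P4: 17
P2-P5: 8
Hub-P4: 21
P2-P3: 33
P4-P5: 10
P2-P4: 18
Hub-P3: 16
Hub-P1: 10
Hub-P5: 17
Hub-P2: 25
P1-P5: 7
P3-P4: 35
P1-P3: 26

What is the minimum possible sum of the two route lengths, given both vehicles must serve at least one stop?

Minimum combined distance: 96 miles.

Try each way of splitting the stops between the two vehicles (each non-empty) and, for each split, find the best tour for each vehicle:
  {P1} + {P2, P3, P4, P5}: 20 + 88 = 108
  {P2} + {P1, P3, P4, P5}: 50 + 78 = 128
  {P1, P2} + {P3, P4, P5}: 50 + 72 = 122
  {P3} + {P1, P2, P4, P5}: 32 + 64 = 96
  {P1, P3} + {P2, P4, P5}: 52 + 64 = 116
  {P2, P3} + {P1, P4, P5}: 74 + 48 = 122
  … (15 splits in total)
Best: vehicle 1 Hub → P3 → Hub = 32; vehicle 2 Hub → P1 → P2 → P5 → P4 → Hub = 64; combined 96.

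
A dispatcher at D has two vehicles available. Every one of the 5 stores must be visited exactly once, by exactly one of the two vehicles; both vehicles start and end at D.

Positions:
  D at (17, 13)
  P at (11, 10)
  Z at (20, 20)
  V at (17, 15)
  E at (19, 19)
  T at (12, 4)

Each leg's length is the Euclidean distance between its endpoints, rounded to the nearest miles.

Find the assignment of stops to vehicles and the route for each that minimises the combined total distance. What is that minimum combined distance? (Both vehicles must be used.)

Check every non-empty split of the stops between the two vehicles; for each half take its own optimal tour:
  {P} + {Z, V, E, T}: 14 + 35 = 49
  {Z} + {P, V, E, T}: 16 + 34 = 50
  {P, Z} + {V, E, T}: 28 + 32 = 60
  {V} + {P, Z, E, T}: 4 + 36 = 40
  {P, V} + {Z, E, T}: 17 + 35 = 52
  {Z, V} + {P, E, T}: 16 + 34 = 50
  … (15 splits in total)
  {Z, V, E} + {P, T}: 15 + 23 = 38  ← best
Best: vehicle 1 D → Z → E → V → D = 15; vehicle 2 D → P → T → D = 23; combined 38.

38 miles — the smallest possible combined total.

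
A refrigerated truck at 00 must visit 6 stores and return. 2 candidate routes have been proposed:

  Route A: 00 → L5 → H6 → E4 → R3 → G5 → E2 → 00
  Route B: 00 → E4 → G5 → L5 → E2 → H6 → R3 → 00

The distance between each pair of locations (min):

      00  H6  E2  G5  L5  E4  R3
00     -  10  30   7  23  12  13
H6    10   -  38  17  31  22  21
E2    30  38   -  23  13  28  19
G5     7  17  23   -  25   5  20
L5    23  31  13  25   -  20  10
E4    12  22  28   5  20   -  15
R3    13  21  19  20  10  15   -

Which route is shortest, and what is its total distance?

Route A: 23 + 31 + 22 + 15 + 20 + 23 + 30 = 164
Route B: 12 + 5 + 25 + 13 + 38 + 21 + 13 = 127

Shortest is Route B, total 127 min.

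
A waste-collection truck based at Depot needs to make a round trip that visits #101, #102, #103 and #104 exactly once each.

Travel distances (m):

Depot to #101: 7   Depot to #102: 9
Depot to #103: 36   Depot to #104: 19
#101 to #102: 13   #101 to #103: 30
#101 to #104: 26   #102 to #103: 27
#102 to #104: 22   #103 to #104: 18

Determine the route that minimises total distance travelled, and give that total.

84 m — the shortest possible round trip.

There are 12 distinct closed tours to check (reversals are equivalent).
Depot → #101 → #102 → #103 → #104 → Depot: 7+13+27+18+19 = 84
Depot → #101 → #102 → #104 → #103 → Depot: 7+13+22+18+36 = 96
Depot → #101 → #103 → #102 → #104 → Depot: 7+30+27+22+19 = 105
Depot → #101 → #103 → #104 → #102 → Depot: 7+30+18+22+9 = 86
Depot → #101 → #104 → #102 → #103 → Depot: 7+26+22+27+36 = 118
Depot → #101 → #104 → #103 → #102 → Depot: 7+26+18+27+9 = 87
Depot → #102 → #101 → #103 → #104 → Depot: 9+13+30+18+19 = 89
Depot → #102 → #101 → #104 → #103 → Depot: 9+13+26+18+36 = 102
Depot → #102 → #103 → #101 → #104 → Depot: 9+27+30+26+19 = 111
Depot → #102 → #104 → #101 → #103 → Depot: 9+22+26+30+36 = 123
Depot → #103 → #101 → #102 → #104 → Depot: 36+30+13+22+19 = 120
Depot → #103 → #102 → #101 → #104 → Depot: 36+27+13+26+19 = 121
The minimum is 84.
One optimal route: Depot → #101 → #102 → #103 → #104 → Depot (or its reverse).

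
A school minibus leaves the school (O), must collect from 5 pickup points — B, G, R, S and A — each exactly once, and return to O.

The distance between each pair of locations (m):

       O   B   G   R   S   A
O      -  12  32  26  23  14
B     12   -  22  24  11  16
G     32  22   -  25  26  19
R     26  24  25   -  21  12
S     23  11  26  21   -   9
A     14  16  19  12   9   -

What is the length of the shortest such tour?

There are 60 distinct closed tours to check (reversals are equivalent).
O→B→G→R→S→A→O: 12+22+25+21+9+14 = 103
O→B→G→R→A→S→O: 12+22+25+12+9+23 = 103
O→B→G→S→R→A→O: 12+22+26+21+12+14 = 107
O→B→G→S→A→R→O: 12+22+26+9+12+26 = 107
O→B→G→A→R→S→O: 12+22+19+12+21+23 = 109
O→B→G→A→S→R→O: 12+22+19+9+21+26 = 109
O→B→R→G→S→A→O: 12+24+25+26+9+14 = 110
O→B→R→G→A→S→O: 12+24+25+19+9+23 = 112
O→B→R→S→G→A→O: 12+24+21+26+19+14 = 116
O→B→R→S→A→G→O: 12+24+21+9+19+32 = 117
O→B→R→A→G→S→O: 12+24+12+19+26+23 = 116
O→B→R→A→S→G→O: 12+24+12+9+26+32 = 115
O→B→S→G→R→A→O: 12+11+26+25+12+14 = 100
O→B→S→G→A→R→O: 12+11+26+19+12+26 = 106
… (46 more)
The minimum is 100.
One optimal route: O → B → S → G → R → A → O (or its reverse).

Shortest round trip = 100 m.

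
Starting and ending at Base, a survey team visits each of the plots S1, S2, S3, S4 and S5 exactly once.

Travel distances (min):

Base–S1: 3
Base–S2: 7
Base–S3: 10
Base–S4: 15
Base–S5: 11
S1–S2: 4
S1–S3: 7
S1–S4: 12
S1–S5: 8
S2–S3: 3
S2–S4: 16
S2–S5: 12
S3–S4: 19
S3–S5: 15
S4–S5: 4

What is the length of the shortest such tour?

There are 60 distinct closed tours to check (reversals are equivalent).
Base - S1 - S2 - S3 - S4 - S5 - Base: 3+4+3+19+4+11 = 44
Base - S1 - S2 - S3 - S5 - S4 - Base: 3+4+3+15+4+15 = 44
Base - S1 - S2 - S4 - S3 - S5 - Base: 3+4+16+19+15+11 = 68
Base - S1 - S2 - S4 - S5 - S3 - Base: 3+4+16+4+15+10 = 52
Base - S1 - S2 - S5 - S3 - S4 - Base: 3+4+12+15+19+15 = 68
Base - S1 - S2 - S5 - S4 - S3 - Base: 3+4+12+4+19+10 = 52
Base - S1 - S3 - S2 - S4 - S5 - Base: 3+7+3+16+4+11 = 44
Base - S1 - S3 - S2 - S5 - S4 - Base: 3+7+3+12+4+15 = 44
Base - S1 - S3 - S4 - S2 - S5 - Base: 3+7+19+16+12+11 = 68
Base - S1 - S3 - S4 - S5 - S2 - Base: 3+7+19+4+12+7 = 52
Base - S1 - S3 - S5 - S2 - S4 - Base: 3+7+15+12+16+15 = 68
Base - S1 - S3 - S5 - S4 - S2 - Base: 3+7+15+4+16+7 = 52
Base - S1 - S4 - S2 - S3 - S5 - Base: 3+12+16+3+15+11 = 60
Base - S1 - S4 - S2 - S5 - S3 - Base: 3+12+16+12+15+10 = 68
… (46 more)
The minimum is 44.
One optimal route: Base → S1 → S2 → S3 → S4 → S5 → Base (or its reverse).

44 min — the shortest possible round trip.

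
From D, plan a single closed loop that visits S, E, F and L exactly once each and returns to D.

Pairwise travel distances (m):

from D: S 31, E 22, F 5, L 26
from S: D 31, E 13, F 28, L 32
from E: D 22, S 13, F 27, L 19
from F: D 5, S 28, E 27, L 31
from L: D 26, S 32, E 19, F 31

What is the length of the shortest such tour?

With 4 stops there are 4!/2 = 12 distinct round trips (a route and its reverse cost the same).
D-S-E-F-L-D: 31+13+27+31+26 = 128
D-S-E-L-F-D: 31+13+19+31+5 = 99
D-S-F-E-L-D: 31+28+27+19+26 = 131
D-S-F-L-E-D: 31+28+31+19+22 = 131
D-S-L-E-F-D: 31+32+19+27+5 = 114
D-S-L-F-E-D: 31+32+31+27+22 = 143
D-E-S-F-L-D: 22+13+28+31+26 = 120
D-E-S-L-F-D: 22+13+32+31+5 = 103
D-E-F-S-L-D: 22+27+28+32+26 = 135
D-E-L-S-F-D: 22+19+32+28+5 = 106
D-F-S-E-L-D: 5+28+13+19+26 = 91
D-F-E-S-L-D: 5+27+13+32+26 = 103
The minimum is 91.
One optimal route: D → F → S → E → L → D (or its reverse).

Minimum total distance: 91 m.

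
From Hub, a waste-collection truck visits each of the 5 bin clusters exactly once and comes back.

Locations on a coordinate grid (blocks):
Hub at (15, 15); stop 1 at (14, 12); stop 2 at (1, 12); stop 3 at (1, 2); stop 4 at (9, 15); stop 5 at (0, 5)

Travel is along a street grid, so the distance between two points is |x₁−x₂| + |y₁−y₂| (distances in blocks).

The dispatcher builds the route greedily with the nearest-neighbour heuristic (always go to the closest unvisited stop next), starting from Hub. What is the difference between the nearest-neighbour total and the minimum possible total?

From Hub: stop 1=4, stop 4=6, stop 2=17, stop 5=25, stop 3=27 → choose stop 1 (4).
From stop 1: stop 4=8, stop 2=13, stop 5=21, stop 3=23 → choose stop 4 (8).
From stop 4: stop 2=11, stop 5=19, stop 3=21 → choose stop 2 (11).
From stop 2: stop 5=8, stop 3=10 → choose stop 5 (8).
From stop 5: stop 3=4 → choose stop 3 (4).
NN route Hub → stop 1 → stop 4 → stop 2 → stop 5 → stop 3 → Hub costs 62.
Optimal: Hub → stop 1 → stop 2 → stop 3 → stop 5 → stop 4 → Hub costs 56 (by enumerating all 60 distinct tours).
Excess = 62 − 56 = 6.

6 blocks longer than the optimal tour.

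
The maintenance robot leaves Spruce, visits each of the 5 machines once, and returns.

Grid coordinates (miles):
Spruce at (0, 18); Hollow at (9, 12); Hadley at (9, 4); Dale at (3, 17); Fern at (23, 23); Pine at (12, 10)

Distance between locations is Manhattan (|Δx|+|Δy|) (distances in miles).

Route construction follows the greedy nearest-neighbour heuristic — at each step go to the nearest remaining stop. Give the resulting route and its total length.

Nearest-neighbour total = 90 miles; route Spruce → Dale → Hollow → Pine → Hadley → Fern → Spruce.

At Spruce the remaining stops are Dale 4, Hollow 15, Pine 20, Hadley 23, Fern 28; go to Dale.
At Dale the remaining stops are Hollow 11, Pine 16, Hadley 19, Fern 26; go to Hollow.
At Hollow the remaining stops are Pine 5, Hadley 8, Fern 25; go to Pine.
At Pine the remaining stops are Hadley 9, Fern 24; go to Hadley.
At Hadley the remaining stops are Fern 33; go to Fern.
Return Fern→Spruce: 28.
Total = 4 + 11 + 5 + 9 + 33 + 28 = 90.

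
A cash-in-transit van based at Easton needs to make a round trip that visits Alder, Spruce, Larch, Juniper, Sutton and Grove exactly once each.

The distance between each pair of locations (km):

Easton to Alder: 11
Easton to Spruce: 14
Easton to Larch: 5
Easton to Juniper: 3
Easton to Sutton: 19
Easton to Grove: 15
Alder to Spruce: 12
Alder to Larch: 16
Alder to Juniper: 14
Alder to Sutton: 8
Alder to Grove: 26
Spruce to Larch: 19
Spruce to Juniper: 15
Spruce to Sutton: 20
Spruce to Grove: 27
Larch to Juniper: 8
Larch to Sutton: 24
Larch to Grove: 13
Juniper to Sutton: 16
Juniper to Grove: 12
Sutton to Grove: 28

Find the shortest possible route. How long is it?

Minimum total distance: 80 km.

With 6 stops there are 6!/2 = 360 distinct round trips (a route and its reverse cost the same).
Easton - Alder - Spruce - Larch - Juniper - Sutton - Grove - Easton: 11+12+19+8+16+28+15 = 109
Easton - Alder - Spruce - Larch - Juniper - Grove - Sutton - Easton: 11+12+19+8+12+28+19 = 109
Easton - Alder - Spruce - Larch - Sutton - Juniper - Grove - Easton: 11+12+19+24+16+12+15 = 109
Easton - Alder - Spruce - Larch - Sutton - Grove - Juniper - Easton: 11+12+19+24+28+12+3 = 109
Easton - Alder - Spruce - Larch - Grove - Juniper - Sutton - Easton: 11+12+19+13+12+16+19 = 102
Easton - Alder - Spruce - Larch - Grove - Sutton - Juniper - Easton: 11+12+19+13+28+16+3 = 102
Easton - Alder - Spruce - Juniper - Larch - Sutton - Grove - Easton: 11+12+15+8+24+28+15 = 113
Easton - Alder - Spruce - Juniper - Larch - Grove - Sutton - Easton: 11+12+15+8+13+28+19 = 106
… (352 more)
Easton - Spruce - Alder - Sutton - Juniper - Grove - Larch - Easton: 14+12+8+16+12+13+5 = 80  ← best
The minimum is 80.
One optimal route: Easton → Spruce → Alder → Sutton → Juniper → Grove → Larch → Easton (or its reverse).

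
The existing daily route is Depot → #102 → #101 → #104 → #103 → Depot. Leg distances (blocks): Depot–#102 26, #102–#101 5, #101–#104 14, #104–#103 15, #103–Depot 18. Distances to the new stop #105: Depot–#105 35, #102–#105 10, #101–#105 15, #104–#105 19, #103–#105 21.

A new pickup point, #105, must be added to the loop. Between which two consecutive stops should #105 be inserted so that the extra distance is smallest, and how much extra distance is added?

Insertion cost between consecutive stops i–j is d(i,#105) + d(#105,j) − d(i,j):
  between Depot and #102: 35 + 10 − 26 = 19
  between #102 and #101: 10 + 15 − 5 = 20
  between #101 and #104: 15 + 19 − 14 = 20
  between #104 and #103: 19 + 21 − 15 = 25
  between #103 and Depot: 21 + 35 − 18 = 38
Cheapest insertion is between Depot and #102, adding 19.
New total = 78 + 19 = 97.

Minimum extra distance: 19 blocks, inserting #105 between Depot and #102.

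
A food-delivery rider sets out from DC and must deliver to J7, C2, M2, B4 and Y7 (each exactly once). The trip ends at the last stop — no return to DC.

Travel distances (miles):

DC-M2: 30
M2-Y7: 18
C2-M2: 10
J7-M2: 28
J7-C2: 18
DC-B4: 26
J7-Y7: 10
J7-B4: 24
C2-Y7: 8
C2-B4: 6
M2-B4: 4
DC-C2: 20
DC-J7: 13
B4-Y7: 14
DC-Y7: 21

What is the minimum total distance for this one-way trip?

41 miles — the minimum one-way total.

There are 5! = 120 possible orderings.
DC → J7 → C2 → M2 → B4 → Y7: 13+18+10+4+14 = 59
DC → J7 → C2 → M2 → Y7 → B4: 13+18+10+18+14 = 73
DC → J7 → C2 → B4 → M2 → Y7: 13+18+6+4+18 = 59
DC → J7 → C2 → B4 → Y7 → M2: 13+18+6+14+18 = 69
DC → J7 → C2 → Y7 → M2 → B4: 13+18+8+18+4 = 61
DC → J7 → C2 → Y7 → B4 → M2: 13+18+8+14+4 = 57
DC → J7 → M2 → C2 → B4 → Y7: 13+28+10+6+14 = 71
DC → J7 → M2 → C2 → Y7 → B4: 13+28+10+8+14 = 73
DC → J7 → M2 → B4 → C2 → Y7: 13+28+4+6+8 = 59
DC → J7 → M2 → B4 → Y7 → C2: 13+28+4+14+8 = 67
DC → J7 → M2 → Y7 → C2 → B4: 13+28+18+8+6 = 73
DC → J7 → M2 → Y7 → B4 → C2: 13+28+18+14+6 = 79
DC → J7 → B4 → C2 → M2 → Y7: 13+24+6+10+18 = 71
DC → J7 → B4 → C2 → Y7 → M2: 13+24+6+8+18 = 69
… (106 more)
DC → J7 → Y7 → C2 → B4 → M2: 13+10+8+6+4 = 41  ← best
The minimum is 41.
One shortest path: DC → J7 → Y7 → C2 → B4 → M2.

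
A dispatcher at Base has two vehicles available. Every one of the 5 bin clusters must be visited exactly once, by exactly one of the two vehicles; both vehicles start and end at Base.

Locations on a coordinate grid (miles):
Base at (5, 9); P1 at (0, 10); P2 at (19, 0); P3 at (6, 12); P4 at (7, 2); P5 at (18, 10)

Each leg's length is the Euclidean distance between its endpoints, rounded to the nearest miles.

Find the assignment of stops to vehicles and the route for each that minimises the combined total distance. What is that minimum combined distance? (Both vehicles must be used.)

There are 2^4 − 1 = 15 ways to divide the 5 stops into two non-empty groups. For each, the best each vehicle can do is its own shortest tour through its group:
  {P1} + {P2, P3, P4, P5}: 10 + 44 = 54
  {P2} + {P1, P3, P4, P5}: 34 + 44 = 78
  {P1, P2} + {P3, P4, P5}: 43 + 36 = 79
  {P3} + {P1, P2, P4, P5}: 6 + 51 = 57
  {P1, P3} + {P2, P4, P5}: 14 + 42 = 56
  {P2, P3} + {P1, P4, P5}: 38 + 43 = 81
  … (15 splits in total)
Best: vehicle 1 Base → P1 → Base = 10; vehicle 2 Base → P3 → P5 → P2 → P4 → Base = 44; combined 54.

54 miles — the smallest possible combined total.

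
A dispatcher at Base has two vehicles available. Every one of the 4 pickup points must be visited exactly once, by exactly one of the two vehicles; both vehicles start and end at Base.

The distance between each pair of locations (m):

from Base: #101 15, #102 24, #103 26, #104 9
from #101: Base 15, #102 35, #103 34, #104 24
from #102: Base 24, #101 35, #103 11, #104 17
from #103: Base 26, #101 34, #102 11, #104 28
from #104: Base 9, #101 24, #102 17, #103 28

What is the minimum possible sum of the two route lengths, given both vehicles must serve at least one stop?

Minimum combined distance: 93 m.

Check every non-empty split of the stops between the two vehicles; for each half take its own optimal tour:
  {#101} + {#102, #103, #104}: 30 + 63 = 93
  {#102} + {#101, #103, #104}: 48 + 86 = 134
  {#101, #102} + {#103, #104}: 74 + 63 = 137
  {#103} + {#101, #102, #104}: 52 + 76 = 128
  {#101, #103} + {#102, #104}: 75 + 50 = 125
  {#102, #103} + {#101, #104}: 61 + 48 = 109
  … (7 splits in total)
Best: vehicle 1 Base → #101 → Base = 30; vehicle 2 Base → #103 → #102 → #104 → Base = 63; combined 93.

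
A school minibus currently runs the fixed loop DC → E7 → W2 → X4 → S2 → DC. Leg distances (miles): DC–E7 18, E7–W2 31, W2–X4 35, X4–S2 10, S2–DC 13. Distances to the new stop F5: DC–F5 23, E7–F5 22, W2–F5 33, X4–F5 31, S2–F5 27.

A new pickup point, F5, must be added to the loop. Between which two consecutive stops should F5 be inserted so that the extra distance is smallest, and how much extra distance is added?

Insertion cost between consecutive stops i–j is d(i,F5) + d(F5,j) − d(i,j):
  between DC and E7: 23 + 22 − 18 = 27
  between E7 and W2: 22 + 33 − 31 = 24
  between W2 and X4: 33 + 31 − 35 = 29
  between X4 and S2: 31 + 27 − 10 = 48
  between S2 and DC: 27 + 23 − 13 = 37
Cheapest insertion is between E7 and W2, adding 24.
New total = 107 + 24 = 131.

Adding 24 miles by placing F5 on the E7–W2 leg.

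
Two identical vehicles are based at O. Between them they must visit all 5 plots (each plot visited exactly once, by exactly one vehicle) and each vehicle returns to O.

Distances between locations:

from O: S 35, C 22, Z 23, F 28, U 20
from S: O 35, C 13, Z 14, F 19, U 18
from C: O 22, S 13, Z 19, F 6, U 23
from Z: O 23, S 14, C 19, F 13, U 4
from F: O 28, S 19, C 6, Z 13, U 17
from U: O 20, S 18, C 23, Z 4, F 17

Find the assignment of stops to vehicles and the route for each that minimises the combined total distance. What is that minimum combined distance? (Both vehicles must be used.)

124 — the smallest possible combined total.

Check every non-empty split of the stops between the two vehicles; for each half take its own optimal tour:
  {S} + {C, Z, F, U}: 70 + 65 = 135
  {C} + {S, Z, F, U}: 44 + 85 = 129
  {S, C} + {Z, F, U}: 70 + 65 = 135
  {Z} + {S, C, F, U}: 46 + 85 = 131
  {S, Z} + {C, F, U}: 72 + 65 = 137
  {C, Z} + {S, F, U}: 64 + 85 = 149
  … (15 splits in total)
  {S, C, Z, F} + {U}: 84 + 40 = 124  ← best
Best: vehicle 1 O → C → F → S → Z → O = 84; vehicle 2 O → U → O = 40; combined 124.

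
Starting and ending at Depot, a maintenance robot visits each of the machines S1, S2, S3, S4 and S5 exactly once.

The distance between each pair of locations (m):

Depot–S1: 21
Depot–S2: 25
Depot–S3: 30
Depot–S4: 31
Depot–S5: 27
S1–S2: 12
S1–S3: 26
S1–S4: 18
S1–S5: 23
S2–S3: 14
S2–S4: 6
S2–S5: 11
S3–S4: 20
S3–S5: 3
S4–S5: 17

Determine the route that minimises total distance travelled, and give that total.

Depot→S1→S2→S3→S4→S5→Depot: 21+12+14+20+17+27 = 111
Depot→S1→S2→S3→S5→S4→Depot: 21+12+14+3+17+31 = 98
Depot→S1→S2→S4→S3→S5→Depot: 21+12+6+20+3+27 = 89
Depot→S1→S2→S4→S5→S3→Depot: 21+12+6+17+3+30 = 89
Depot→S1→S2→S5→S3→S4→Depot: 21+12+11+3+20+31 = 98
Depot→S1→S2→S5→S4→S3→Depot: 21+12+11+17+20+30 = 111
Depot→S1→S3→S2→S4→S5→Depot: 21+26+14+6+17+27 = 111
Depot→S1→S3→S2→S5→S4→Depot: 21+26+14+11+17+31 = 120
Depot→S1→S3→S4→S2→S5→Depot: 21+26+20+6+11+27 = 111
Depot→S1→S3→S4→S5→S2→Depot: 21+26+20+17+11+25 = 120
Depot→S1→S3→S5→S2→S4→Depot: 21+26+3+11+6+31 = 98
Depot→S1→S3→S5→S4→S2→Depot: 21+26+3+17+6+25 = 98
Depot→S1→S4→S2→S3→S5→Depot: 21+18+6+14+3+27 = 89
Depot→S1→S4→S2→S5→S3→Depot: 21+18+6+11+3+30 = 89
… (46 more)
The minimum is 89.
One optimal route: Depot → S1 → S2 → S4 → S3 → S5 → Depot (or its reverse).

Minimum total distance: 89 m.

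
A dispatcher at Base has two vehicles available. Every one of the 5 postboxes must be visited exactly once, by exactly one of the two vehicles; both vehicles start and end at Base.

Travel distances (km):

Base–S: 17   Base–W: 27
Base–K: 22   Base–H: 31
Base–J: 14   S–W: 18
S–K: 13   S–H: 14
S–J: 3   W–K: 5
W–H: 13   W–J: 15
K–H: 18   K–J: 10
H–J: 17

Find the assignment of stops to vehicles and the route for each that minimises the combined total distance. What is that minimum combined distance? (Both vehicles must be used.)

There are 2^4 − 1 = 15 ways to divide the 5 stops into two non-empty groups. For each, the best each vehicle can do is its own shortest tour through its group:
  {S} + {W, K, H, J}: 34 + 71 = 105
  {W} + {S, K, H, J}: 54 + 71 = 125
  {S, W} + {K, H, J}: 62 + 71 = 133
  {K} + {S, W, H, J}: 44 + 71 = 115
  {S, K} + {W, H, J}: 52 + 71 = 123
  {W, K} + {S, H, J}: 54 + 62 = 116
  … (15 splits in total)
  {S, W, K, H} + {J}: 71 + 28 = 99  ← best
Best: vehicle 1 Base → S → H → W → K → Base = 71; vehicle 2 Base → J → Base = 28; combined 99.

99 km — the smallest possible combined total.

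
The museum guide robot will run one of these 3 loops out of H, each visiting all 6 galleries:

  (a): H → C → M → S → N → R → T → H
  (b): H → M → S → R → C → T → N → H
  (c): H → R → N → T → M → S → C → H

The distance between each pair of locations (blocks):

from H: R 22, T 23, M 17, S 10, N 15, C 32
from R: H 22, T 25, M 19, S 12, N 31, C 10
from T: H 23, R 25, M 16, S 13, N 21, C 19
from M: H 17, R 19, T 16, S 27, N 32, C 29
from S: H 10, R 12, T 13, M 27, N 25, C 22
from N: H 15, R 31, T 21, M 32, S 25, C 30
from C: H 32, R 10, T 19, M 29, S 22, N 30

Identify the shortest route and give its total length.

Shortest is (b), total 121 blocks.

(a): 32 + 29 + 27 + 25 + 31 + 25 + 23 = 192
(b): 17 + 27 + 12 + 10 + 19 + 21 + 15 = 121
(c): 22 + 31 + 21 + 16 + 27 + 22 + 32 = 171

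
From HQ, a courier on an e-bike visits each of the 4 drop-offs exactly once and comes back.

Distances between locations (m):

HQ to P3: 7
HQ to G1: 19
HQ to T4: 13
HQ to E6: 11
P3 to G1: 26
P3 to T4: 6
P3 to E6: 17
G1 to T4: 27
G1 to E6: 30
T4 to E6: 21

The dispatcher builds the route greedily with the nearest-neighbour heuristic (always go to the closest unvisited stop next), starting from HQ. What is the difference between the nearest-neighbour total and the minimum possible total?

HQ: P3=7, E6=11, T4=13, G1=19 ⇒ P3
P3: T4=6, E6=17, G1=26 ⇒ T4
T4: E6=21, G1=27 ⇒ E6
E6: G1=30 ⇒ G1
NN route HQ → P3 → T4 → E6 → G1 → HQ costs 83.
Optimal: HQ → G1 → T4 → P3 → E6 → HQ costs 80 (by enumerating all 12 distinct tours).
Excess = 83 − 80 = 3.

Excess over optimum: 3 m.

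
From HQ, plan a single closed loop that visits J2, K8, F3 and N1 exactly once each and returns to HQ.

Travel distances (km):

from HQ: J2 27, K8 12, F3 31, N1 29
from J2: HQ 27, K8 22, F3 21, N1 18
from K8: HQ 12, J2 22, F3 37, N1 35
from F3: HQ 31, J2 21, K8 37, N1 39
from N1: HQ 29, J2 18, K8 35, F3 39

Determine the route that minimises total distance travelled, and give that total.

Minimum total distance: 117 km.

HQ → J2 → K8 → F3 → N1 → HQ: 27+22+37+39+29 = 154
HQ → J2 → K8 → N1 → F3 → HQ: 27+22+35+39+31 = 154
HQ → J2 → F3 → K8 → N1 → HQ: 27+21+37+35+29 = 149
HQ → J2 → F3 → N1 → K8 → HQ: 27+21+39+35+12 = 134
HQ → J2 → N1 → K8 → F3 → HQ: 27+18+35+37+31 = 148
HQ → J2 → N1 → F3 → K8 → HQ: 27+18+39+37+12 = 133
HQ → K8 → J2 → F3 → N1 → HQ: 12+22+21+39+29 = 123
HQ → K8 → J2 → N1 → F3 → HQ: 12+22+18+39+31 = 122
HQ → K8 → F3 → J2 → N1 → HQ: 12+37+21+18+29 = 117
HQ → K8 → N1 → J2 → F3 → HQ: 12+35+18+21+31 = 117
HQ → F3 → J2 → K8 → N1 → HQ: 31+21+22+35+29 = 138
HQ → F3 → K8 → J2 → N1 → HQ: 31+37+22+18+29 = 137
The minimum is 117.
One optimal route: HQ → K8 → F3 → J2 → N1 → HQ (or its reverse).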